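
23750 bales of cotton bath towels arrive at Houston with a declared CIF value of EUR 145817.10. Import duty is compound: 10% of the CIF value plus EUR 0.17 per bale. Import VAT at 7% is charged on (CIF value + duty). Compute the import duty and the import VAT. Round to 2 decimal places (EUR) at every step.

Import duty: EUR 18619.21; import VAT: EUR 11510.54

Ad valorem component: 145817.10 × 10% = 14581.71
Specific component: 23750 × 0.17 = 4037.50
Import duty = 14581.71 + 4037.50 = 18619.21
VAT base = CIF + duty = 145817.10 + 18619.21 = 164436.31
Import VAT = 164436.31 × 7% = 11510.54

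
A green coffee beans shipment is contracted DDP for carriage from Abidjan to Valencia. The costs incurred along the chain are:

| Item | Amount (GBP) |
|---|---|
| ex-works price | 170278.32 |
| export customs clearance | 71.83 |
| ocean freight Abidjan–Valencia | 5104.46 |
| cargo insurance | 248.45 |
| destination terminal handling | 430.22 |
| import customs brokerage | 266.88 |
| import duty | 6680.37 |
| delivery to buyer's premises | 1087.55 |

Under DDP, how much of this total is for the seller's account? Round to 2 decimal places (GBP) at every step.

DDP: the seller bears all costs including import duty.
Seller's account: goods 170278.32 + export clearance 71.83 + freight 5104.46 + insurance 248.45 + destination terminal 430.22 + brokerage 266.88 + duty 6680.37 + delivery 1087.55 = 184168.08
Buyer's account: 0.00

Seller's account: GBP 184168.08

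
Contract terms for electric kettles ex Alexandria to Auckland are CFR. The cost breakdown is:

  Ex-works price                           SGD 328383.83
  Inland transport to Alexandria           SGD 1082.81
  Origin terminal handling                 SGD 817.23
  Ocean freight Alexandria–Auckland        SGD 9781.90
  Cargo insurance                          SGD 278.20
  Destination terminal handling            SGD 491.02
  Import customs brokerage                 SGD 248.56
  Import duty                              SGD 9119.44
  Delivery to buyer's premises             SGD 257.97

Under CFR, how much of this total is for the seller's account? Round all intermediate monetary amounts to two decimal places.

Seller's account: SGD 340065.77

CFR: the seller pays costs through ocean freight to the destination port, but not insurance.
Seller's account: goods 328383.83 + inland to port 1082.81 + origin terminal 817.23 + freight 9781.90 = 340065.77
Buyer's account: insurance 278.20 + destination terminal 491.02 + brokerage 248.56 + duty 9119.44 + delivery 257.97 = 10395.19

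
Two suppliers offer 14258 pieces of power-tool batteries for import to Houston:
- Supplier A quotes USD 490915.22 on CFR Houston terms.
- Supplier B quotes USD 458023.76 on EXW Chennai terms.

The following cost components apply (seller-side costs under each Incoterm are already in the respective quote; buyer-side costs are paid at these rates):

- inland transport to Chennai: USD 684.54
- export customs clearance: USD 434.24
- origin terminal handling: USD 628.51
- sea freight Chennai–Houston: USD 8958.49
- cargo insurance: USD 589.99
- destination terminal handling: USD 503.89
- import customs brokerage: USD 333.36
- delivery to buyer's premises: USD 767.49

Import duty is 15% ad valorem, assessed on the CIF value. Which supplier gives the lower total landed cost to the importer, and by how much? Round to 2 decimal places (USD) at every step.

Supplier A (CFR):
CIF value = CFR price + insurance = 490915.22 + 589.99 = 491505.21
Import duty = 491505.21 × 15% = 73725.78
Buyer bears (A): 589.99 + 503.89 + 333.36 + 767.49 = 2194.73
Landed cost (A) = invoice 490915.22 + 2194.73 + duty 73725.78 = 566835.73
Supplier B (EXW):
CIF value = EXW price + inland to port + export clearance + origin terminal + freight + insurance = 458023.76 + 684.54 + 434.24 + 628.51 + 8958.49 + 589.99 = 469319.53
Import duty = 469319.53 × 15% = 70397.93
Buyer bears (B): 684.54 + 434.24 + 628.51 + 8958.49 + 589.99 + 503.89 + 333.36 + 767.49 = 12900.51
Landed cost (B) = invoice 458023.76 + 12900.51 + duty 70397.93 = 541322.20
Difference = |566835.73 − 541322.20| = 25513.53

Supplier B is cheaper by USD 25513.53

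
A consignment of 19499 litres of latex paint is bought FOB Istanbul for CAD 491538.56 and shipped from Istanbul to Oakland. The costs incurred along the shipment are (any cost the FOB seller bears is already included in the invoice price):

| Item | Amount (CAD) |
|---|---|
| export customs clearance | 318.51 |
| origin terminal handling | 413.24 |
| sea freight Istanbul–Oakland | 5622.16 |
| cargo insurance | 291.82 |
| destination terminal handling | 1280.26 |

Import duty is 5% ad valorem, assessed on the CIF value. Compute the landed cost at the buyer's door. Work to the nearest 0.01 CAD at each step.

FOB: the seller bears costs until goods are on board at the origin port; the buyer bears freight, insurance and all costs thereafter.
Already in the invoice (seller's account under FOB): export clearance, origin terminal — exclude.
CIF value = FOB price + freight + insurance = 491538.56 + 5622.16 + 291.82 = 497452.54
Import duty = 497452.54 × 5% = 24872.63
Buyer bears: freight 5622.16 + insurance 291.82 + destination terminal 1280.26 + duty 24872.63 = 32066.87
Landed cost = invoice 491538.56 + 32066.87 = 523605.43

Total landed cost: CAD 523605.43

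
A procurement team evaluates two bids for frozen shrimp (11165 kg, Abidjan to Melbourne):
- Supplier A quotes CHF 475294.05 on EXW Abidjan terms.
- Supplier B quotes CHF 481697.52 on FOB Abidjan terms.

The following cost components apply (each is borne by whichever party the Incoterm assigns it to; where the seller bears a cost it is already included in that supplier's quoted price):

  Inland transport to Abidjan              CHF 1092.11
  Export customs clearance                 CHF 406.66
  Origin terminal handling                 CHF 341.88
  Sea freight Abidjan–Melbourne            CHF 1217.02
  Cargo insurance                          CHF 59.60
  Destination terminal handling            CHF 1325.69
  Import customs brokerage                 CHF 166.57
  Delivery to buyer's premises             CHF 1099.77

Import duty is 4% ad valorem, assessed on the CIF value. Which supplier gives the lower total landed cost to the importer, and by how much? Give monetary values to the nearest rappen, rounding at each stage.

Supplier A is cheaper by CHF 4745.34

Supplier A (EXW):
CIF value = EXW price + inland to port + export clearance + origin terminal + freight + insurance = 475294.05 + 1092.11 + 406.66 + 341.88 + 1217.02 + 59.60 = 478411.32
Import duty = 478411.32 × 4% = 19136.45
Buyer bears (A): 1092.11 + 406.66 + 341.88 + 1217.02 + 59.60 + 1325.69 + 166.57 + 1099.77 = 5709.30
Landed cost (A) = invoice 475294.05 + 5709.30 + duty 19136.45 = 500139.80
Supplier B (FOB):
CIF value = FOB price + freight + insurance = 481697.52 + 1217.02 + 59.60 = 482974.14
Import duty = 482974.14 × 4% = 19318.97
Buyer bears (B): 1217.02 + 59.60 + 1325.69 + 166.57 + 1099.77 = 3868.65
Landed cost (B) = invoice 481697.52 + 3868.65 + duty 19318.97 = 504885.14
Difference = |500139.80 − 504885.14| = 4745.34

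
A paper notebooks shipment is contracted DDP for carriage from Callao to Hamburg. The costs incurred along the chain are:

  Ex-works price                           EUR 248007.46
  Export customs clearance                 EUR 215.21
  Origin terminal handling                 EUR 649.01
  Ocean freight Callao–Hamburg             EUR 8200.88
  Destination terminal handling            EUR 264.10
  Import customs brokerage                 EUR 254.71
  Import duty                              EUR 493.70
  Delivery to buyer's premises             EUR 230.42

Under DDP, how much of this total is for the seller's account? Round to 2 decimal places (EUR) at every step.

Seller's account: EUR 258315.49

DDP: the seller bears all costs including import duty.
Seller's account: goods 248007.46 + export clearance 215.21 + origin terminal 649.01 + freight 8200.88 + destination terminal 264.10 + brokerage 254.71 + duty 493.70 + delivery 230.42 = 258315.49
Buyer's account: 0.00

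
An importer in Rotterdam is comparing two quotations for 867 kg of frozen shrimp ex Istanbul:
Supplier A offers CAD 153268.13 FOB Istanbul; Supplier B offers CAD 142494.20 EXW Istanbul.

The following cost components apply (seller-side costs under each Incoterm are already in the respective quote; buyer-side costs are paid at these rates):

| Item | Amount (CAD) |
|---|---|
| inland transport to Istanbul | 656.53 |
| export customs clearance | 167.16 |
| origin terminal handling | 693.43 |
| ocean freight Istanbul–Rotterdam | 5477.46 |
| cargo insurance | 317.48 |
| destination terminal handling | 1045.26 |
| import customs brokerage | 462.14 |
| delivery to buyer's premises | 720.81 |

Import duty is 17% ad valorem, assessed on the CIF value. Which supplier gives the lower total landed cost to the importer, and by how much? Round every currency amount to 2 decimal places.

Supplier A (FOB):
CIF value = FOB price + freight + insurance = 153268.13 + 5477.46 + 317.48 = 159063.07
Import duty = 159063.07 × 17% = 27040.72
Buyer bears (A): 5477.46 + 317.48 + 1045.26 + 462.14 + 720.81 = 8023.15
Landed cost (A) = invoice 153268.13 + 8023.15 + duty 27040.72 = 188332.00
Supplier B (EXW):
CIF value = EXW price + inland to port + export clearance + origin terminal + freight + insurance = 142494.20 + 656.53 + 167.16 + 693.43 + 5477.46 + 317.48 = 149806.26
Import duty = 149806.26 × 17% = 25467.06
Buyer bears (B): 656.53 + 167.16 + 693.43 + 5477.46 + 317.48 + 1045.26 + 462.14 + 720.81 = 9540.27
Landed cost (B) = invoice 142494.20 + 9540.27 + duty 25467.06 = 177501.53
Difference = |188332.00 − 177501.53| = 10830.47

Supplier B is cheaper by CAD 10830.47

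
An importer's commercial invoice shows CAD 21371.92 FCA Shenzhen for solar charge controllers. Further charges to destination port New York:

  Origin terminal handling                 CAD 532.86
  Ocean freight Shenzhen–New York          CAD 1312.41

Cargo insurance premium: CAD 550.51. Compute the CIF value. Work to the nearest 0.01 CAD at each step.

CIF = FCA price + pre-shipment costs + freight + insurance
CIF = 21371.92 + 532.86 + 1312.41 + 550.51 = 23767.70

CIF value: CAD 23767.70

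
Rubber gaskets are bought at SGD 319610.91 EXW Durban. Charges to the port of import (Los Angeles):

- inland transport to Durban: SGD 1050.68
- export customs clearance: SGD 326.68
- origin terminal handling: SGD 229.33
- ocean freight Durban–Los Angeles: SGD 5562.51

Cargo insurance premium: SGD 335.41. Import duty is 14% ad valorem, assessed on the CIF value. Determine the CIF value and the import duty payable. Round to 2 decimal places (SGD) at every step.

CIF = EXW price + pre-shipment costs + freight + insurance
CIF = 319610.91 + 1050.68 + 326.68 + 229.33 + 5562.51 + 335.41 = 327115.52
Import duty = 327115.52 × 14% = 45796.17

CIF value: SGD 327115.52; import duty: SGD 45796.17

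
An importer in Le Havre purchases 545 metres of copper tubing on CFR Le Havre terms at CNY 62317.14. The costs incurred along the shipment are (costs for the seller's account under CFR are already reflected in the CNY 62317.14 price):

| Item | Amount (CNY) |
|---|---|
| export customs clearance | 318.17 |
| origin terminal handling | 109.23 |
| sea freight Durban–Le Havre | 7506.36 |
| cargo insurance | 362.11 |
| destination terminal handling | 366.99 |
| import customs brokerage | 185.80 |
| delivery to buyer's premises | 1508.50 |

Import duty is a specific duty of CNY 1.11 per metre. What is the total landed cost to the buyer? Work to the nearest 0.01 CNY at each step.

CFR: the seller pays costs through ocean freight to the destination port, but not insurance.
Already in the invoice (seller's account under CFR): export clearance, origin terminal, freight — exclude.
CIF value = CFR price + insurance = 62317.14 + 362.11 = 62679.25
Import duty = 545 × 1.11 = 604.95
Buyer bears: insurance 362.11 + destination terminal 366.99 + brokerage 185.80 + delivery 1508.50 + duty 604.95 = 3028.35
Landed cost = invoice 62317.14 + 3028.35 = 65345.49

Total landed cost: CNY 65345.49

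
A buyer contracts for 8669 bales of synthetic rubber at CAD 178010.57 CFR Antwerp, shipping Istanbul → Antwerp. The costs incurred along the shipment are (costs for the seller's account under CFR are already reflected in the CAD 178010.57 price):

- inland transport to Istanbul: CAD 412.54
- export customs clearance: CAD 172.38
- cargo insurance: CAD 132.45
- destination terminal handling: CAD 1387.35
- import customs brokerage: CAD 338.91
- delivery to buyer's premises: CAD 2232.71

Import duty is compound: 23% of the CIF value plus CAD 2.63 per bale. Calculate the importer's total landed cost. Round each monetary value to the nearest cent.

CFR: the seller pays costs through ocean freight to the destination port, but not insurance.
Already in the invoice (seller's account under CFR): inland to port, export clearance — exclude.
CIF value = CFR price + insurance = 178010.57 + 132.45 = 178143.02
Ad valorem component: 178143.02 × 23% = 40972.89
Specific component: 8669 × 2.63 = 22799.47
Import duty = 40972.89 + 22799.47 = 63772.36
Buyer bears: insurance 132.45 + destination terminal 1387.35 + brokerage 338.91 + delivery 2232.71 + duty 63772.36 = 67863.78
Landed cost = invoice 178010.57 + 67863.78 = 245874.35

Total landed cost: CAD 245874.35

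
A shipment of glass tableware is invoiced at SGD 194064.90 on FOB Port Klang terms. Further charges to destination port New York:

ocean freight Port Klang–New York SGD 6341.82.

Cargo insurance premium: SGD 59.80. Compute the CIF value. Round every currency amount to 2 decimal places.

CIF = FOB price + freight + insurance
CIF = 194064.90 + 6341.82 + 59.80 = 200466.52

CIF value: SGD 200466.52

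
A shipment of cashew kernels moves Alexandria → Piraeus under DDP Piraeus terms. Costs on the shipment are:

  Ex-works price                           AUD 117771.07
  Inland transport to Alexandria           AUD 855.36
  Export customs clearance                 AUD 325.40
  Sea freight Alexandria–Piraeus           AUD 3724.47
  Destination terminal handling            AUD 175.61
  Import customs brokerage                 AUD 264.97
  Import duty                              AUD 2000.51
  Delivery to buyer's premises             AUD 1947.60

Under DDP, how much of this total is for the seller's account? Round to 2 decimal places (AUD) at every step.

Seller's account: AUD 127064.99

DDP: the seller bears all costs including import duty.
Seller's account: goods 117771.07 + inland to port 855.36 + export clearance 325.40 + freight 3724.47 + destination terminal 175.61 + brokerage 264.97 + duty 2000.51 + delivery 1947.60 = 127064.99
Buyer's account: 0.00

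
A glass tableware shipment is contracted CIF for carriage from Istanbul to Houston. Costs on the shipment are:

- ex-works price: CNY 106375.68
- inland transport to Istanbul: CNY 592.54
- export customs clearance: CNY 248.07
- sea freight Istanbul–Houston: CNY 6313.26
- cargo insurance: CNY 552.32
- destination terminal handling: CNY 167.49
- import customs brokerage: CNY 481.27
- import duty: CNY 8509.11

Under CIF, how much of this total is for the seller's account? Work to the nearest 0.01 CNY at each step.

Seller's account: CNY 114081.87

CIF: the seller pays costs through ocean freight and marine insurance to the destination port.
Seller's account: goods 106375.68 + inland to port 592.54 + export clearance 248.07 + freight 6313.26 + insurance 552.32 = 114081.87
Buyer's account: destination terminal 167.49 + brokerage 481.27 + duty 8509.11 = 9157.87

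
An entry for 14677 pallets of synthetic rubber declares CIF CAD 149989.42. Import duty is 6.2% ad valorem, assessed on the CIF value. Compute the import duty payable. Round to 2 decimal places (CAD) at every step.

Import duty = 149989.42 × 6.2% = 9299.34

Import duty: CAD 9299.34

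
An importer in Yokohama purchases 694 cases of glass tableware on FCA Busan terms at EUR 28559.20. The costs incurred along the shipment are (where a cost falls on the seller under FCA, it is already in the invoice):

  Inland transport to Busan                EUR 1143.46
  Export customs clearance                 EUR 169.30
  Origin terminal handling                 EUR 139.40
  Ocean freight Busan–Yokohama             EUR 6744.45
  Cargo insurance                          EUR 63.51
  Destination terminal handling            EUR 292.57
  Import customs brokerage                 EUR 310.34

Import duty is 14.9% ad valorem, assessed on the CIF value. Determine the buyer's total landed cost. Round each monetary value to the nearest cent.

FCA: the seller delivers export-cleared goods to the carrier; the buyer bears costs from that point.
Already in the invoice (seller's account under FCA): inland to port, export clearance — exclude.
CIF value = FCA price + origin terminal + freight + insurance = 28559.20 + 139.40 + 6744.45 + 63.51 = 35506.56
Import duty = 35506.56 × 14.9% = 5290.48
Buyer bears: origin terminal 139.40 + freight 6744.45 + insurance 63.51 + destination terminal 292.57 + brokerage 310.34 + duty 5290.48 = 12840.75
Landed cost = invoice 28559.20 + 12840.75 = 41399.95

Total landed cost: EUR 41399.95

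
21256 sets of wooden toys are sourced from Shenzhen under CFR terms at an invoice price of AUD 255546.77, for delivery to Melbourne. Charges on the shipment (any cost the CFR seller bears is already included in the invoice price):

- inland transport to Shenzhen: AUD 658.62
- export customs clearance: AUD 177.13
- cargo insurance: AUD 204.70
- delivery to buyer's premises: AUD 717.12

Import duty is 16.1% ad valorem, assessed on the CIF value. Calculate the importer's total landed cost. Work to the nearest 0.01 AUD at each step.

CFR: the seller pays costs through ocean freight to the destination port, but not insurance.
Already in the invoice (seller's account under CFR): inland to port, export clearance — exclude.
CIF value = CFR price + insurance = 255546.77 + 204.70 = 255751.47
Import duty = 255751.47 × 16.1% = 41175.99
Buyer bears: insurance 204.70 + delivery 717.12 + duty 41175.99 = 42097.81
Landed cost = invoice 255546.77 + 42097.81 = 297644.58

Total landed cost: AUD 297644.58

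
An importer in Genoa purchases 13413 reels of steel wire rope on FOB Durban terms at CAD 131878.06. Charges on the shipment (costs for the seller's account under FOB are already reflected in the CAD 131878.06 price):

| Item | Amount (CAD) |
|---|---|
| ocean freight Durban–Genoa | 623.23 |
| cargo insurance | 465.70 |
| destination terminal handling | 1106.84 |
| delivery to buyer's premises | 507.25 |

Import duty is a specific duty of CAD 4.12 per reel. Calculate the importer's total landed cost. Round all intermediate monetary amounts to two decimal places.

FOB: the seller bears costs until goods are on board at the origin port; the buyer bears freight, insurance and all costs thereafter.
CIF value = FOB price + freight + insurance = 131878.06 + 623.23 + 465.70 = 132966.99
Import duty = 13413 × 4.12 = 55261.56
Buyer bears: freight 623.23 + insurance 465.70 + destination terminal 1106.84 + delivery 507.25 + duty 55261.56 = 57964.58
Landed cost = invoice 131878.06 + 57964.58 = 189842.64

Total landed cost: CAD 189842.64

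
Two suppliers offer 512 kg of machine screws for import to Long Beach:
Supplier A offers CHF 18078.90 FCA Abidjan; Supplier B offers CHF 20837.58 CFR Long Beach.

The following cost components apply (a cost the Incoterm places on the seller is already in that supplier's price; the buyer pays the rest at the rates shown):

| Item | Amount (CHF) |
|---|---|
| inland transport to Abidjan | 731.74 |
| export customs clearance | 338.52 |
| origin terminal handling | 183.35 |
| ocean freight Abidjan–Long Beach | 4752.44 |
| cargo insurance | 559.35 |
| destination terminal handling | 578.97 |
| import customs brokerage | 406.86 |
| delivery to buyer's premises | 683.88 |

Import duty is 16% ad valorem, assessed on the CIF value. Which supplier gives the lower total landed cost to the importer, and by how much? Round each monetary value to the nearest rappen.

Supplier A (FCA):
CIF value = FCA price + origin terminal + freight + insurance = 18078.90 + 183.35 + 4752.44 + 559.35 = 23574.04
Import duty = 23574.04 × 16% = 3771.85
Buyer bears (A): 183.35 + 4752.44 + 559.35 + 578.97 + 406.86 + 683.88 = 7164.85
Landed cost (A) = invoice 18078.90 + 7164.85 + duty 3771.85 = 29015.60
Supplier B (CFR):
CIF value = CFR price + insurance = 20837.58 + 559.35 = 21396.93
Import duty = 21396.93 × 16% = 3423.51
Buyer bears (B): 559.35 + 578.97 + 406.86 + 683.88 = 2229.06
Landed cost (B) = invoice 20837.58 + 2229.06 + duty 3423.51 = 26490.15
Difference = |29015.60 − 26490.15| = 2525.45

Supplier B is cheaper by CHF 2525.45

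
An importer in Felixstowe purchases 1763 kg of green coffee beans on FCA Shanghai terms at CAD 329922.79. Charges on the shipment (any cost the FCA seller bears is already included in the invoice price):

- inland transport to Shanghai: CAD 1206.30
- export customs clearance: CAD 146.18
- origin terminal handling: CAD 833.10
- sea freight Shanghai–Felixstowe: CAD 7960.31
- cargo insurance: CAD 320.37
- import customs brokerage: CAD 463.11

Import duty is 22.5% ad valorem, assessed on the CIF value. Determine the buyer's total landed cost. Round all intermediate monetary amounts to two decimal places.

Total landed cost: CAD 415782.91

FCA: the seller delivers export-cleared goods to the carrier; the buyer bears costs from that point.
Already in the invoice (seller's account under FCA): inland to port, export clearance — exclude.
CIF value = FCA price + origin terminal + freight + insurance = 329922.79 + 833.10 + 7960.31 + 320.37 = 339036.57
Import duty = 339036.57 × 22.5% = 76283.23
Buyer bears: origin terminal 833.10 + freight 7960.31 + insurance 320.37 + brokerage 463.11 + duty 76283.23 = 85860.12
Landed cost = invoice 329922.79 + 85860.12 = 415782.91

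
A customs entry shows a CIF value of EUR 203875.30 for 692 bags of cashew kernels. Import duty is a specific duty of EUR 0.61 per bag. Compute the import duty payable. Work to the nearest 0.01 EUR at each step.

Import duty: EUR 422.12

Import duty = 692 × 0.61 = 422.12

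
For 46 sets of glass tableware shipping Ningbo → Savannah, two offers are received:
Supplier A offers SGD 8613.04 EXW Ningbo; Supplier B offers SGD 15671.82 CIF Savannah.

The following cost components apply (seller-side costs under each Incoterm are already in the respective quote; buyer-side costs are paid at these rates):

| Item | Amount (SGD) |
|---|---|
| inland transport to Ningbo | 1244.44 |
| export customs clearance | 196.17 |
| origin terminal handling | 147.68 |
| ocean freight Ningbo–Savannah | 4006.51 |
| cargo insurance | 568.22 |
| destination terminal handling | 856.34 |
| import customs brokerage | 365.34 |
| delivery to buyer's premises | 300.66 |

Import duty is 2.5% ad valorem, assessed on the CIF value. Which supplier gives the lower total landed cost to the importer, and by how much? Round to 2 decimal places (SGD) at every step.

Supplier A is cheaper by SGD 918.16

Supplier A (EXW):
CIF value = EXW price + inland to port + export clearance + origin terminal + freight + insurance = 8613.04 + 1244.44 + 196.17 + 147.68 + 4006.51 + 568.22 = 14776.06
Import duty = 14776.06 × 2.5% = 369.40
Buyer bears (A): 1244.44 + 196.17 + 147.68 + 4006.51 + 568.22 + 856.34 + 365.34 + 300.66 = 7685.36
Landed cost (A) = invoice 8613.04 + 7685.36 + duty 369.40 = 16667.80
Supplier B (CIF):
The CIF price already equals the CIF value: 15671.82
Import duty = 15671.82 × 2.5% = 391.80
Buyer bears (B): 856.34 + 365.34 + 300.66 = 1522.34
Landed cost (B) = invoice 15671.82 + 1522.34 + duty 391.80 = 17585.96
Difference = |16667.80 − 17585.96| = 918.16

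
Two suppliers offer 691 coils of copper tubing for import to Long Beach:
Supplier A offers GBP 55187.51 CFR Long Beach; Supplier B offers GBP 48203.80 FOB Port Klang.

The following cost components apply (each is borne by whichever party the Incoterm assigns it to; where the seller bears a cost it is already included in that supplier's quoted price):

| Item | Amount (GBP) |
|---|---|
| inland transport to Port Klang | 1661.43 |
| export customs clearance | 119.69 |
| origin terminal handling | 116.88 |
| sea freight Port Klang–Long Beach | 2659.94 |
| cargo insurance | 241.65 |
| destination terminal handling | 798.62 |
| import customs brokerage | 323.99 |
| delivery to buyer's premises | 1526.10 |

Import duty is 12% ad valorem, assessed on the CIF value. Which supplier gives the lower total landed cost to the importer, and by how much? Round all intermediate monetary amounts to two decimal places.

Supplier B is cheaper by GBP 4842.62

Supplier A (CFR):
CIF value = CFR price + insurance = 55187.51 + 241.65 = 55429.16
Import duty = 55429.16 × 12% = 6651.50
Buyer bears (A): 241.65 + 798.62 + 323.99 + 1526.10 = 2890.36
Landed cost (A) = invoice 55187.51 + 2890.36 + duty 6651.50 = 64729.37
Supplier B (FOB):
CIF value = FOB price + freight + insurance = 48203.80 + 2659.94 + 241.65 = 51105.39
Import duty = 51105.39 × 12% = 6132.65
Buyer bears (B): 2659.94 + 241.65 + 798.62 + 323.99 + 1526.10 = 5550.30
Landed cost (B) = invoice 48203.80 + 5550.30 + duty 6132.65 = 59886.75
Difference = |64729.37 − 59886.75| = 4842.62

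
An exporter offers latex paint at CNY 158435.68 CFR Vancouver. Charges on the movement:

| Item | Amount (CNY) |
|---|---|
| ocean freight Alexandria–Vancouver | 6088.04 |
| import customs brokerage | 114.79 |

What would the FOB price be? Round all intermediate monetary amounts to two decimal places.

FOB price: CNY 152347.64

Not relevant to the conversion: brokerage — on the buyer under both terms; not part of either seller's price.
From CFR to FOB, the seller no longer bears: freight.
FOB price = 158435.68 − 6088.04 = 152347.64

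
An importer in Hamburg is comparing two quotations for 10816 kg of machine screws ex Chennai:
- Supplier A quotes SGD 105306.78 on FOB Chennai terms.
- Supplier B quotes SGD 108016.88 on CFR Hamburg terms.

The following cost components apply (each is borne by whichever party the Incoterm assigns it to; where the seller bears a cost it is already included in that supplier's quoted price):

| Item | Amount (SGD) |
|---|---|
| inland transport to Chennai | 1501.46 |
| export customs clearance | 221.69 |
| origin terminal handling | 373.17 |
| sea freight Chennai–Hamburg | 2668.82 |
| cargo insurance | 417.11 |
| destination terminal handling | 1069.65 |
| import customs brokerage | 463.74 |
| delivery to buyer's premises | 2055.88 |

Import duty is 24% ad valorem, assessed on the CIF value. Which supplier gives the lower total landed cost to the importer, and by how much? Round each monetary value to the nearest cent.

Supplier A is cheaper by SGD 51.19

Supplier A (FOB):
CIF value = FOB price + freight + insurance = 105306.78 + 2668.82 + 417.11 = 108392.71
Import duty = 108392.71 × 24% = 26014.25
Buyer bears (A): 2668.82 + 417.11 + 1069.65 + 463.74 + 2055.88 = 6675.20
Landed cost (A) = invoice 105306.78 + 6675.20 + duty 26014.25 = 137996.23
Supplier B (CFR):
CIF value = CFR price + insurance = 108016.88 + 417.11 = 108433.99
Import duty = 108433.99 × 24% = 26024.16
Buyer bears (B): 417.11 + 1069.65 + 463.74 + 2055.88 = 4006.38
Landed cost (B) = invoice 108016.88 + 4006.38 + duty 26024.16 = 138047.42
Difference = |137996.23 − 138047.42| = 51.19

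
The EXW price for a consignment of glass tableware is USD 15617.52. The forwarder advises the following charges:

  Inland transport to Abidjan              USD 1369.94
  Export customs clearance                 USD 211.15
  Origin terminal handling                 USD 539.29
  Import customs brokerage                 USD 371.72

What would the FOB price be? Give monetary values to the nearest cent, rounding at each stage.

FOB price: USD 17737.90

Not relevant to the conversion: brokerage — on the buyer under both terms; not part of either seller's price.
From EXW to FOB, the seller additionally bears: inland to port, export clearance, origin terminal.
FOB price = 15617.52 + 1369.94 + 211.15 + 539.29 = 17737.90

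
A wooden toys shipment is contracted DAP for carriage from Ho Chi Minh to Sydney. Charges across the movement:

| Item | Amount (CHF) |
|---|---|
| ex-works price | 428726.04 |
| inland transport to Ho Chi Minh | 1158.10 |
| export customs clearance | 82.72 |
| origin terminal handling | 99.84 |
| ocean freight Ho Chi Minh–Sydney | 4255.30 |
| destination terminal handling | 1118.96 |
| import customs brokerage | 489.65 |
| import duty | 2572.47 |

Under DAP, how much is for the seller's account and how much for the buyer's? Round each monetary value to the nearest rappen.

Seller: CHF 435440.96; buyer: CHF 3062.12

DAP: the seller bears all costs to the named destination except import duty and clearance.
Seller's account: goods 428726.04 + inland to port 1158.10 + export clearance 82.72 + origin terminal 99.84 + freight 4255.30 + destination terminal 1118.96 = 435440.96
Buyer's account: brokerage 489.65 + duty 2572.47 = 3062.12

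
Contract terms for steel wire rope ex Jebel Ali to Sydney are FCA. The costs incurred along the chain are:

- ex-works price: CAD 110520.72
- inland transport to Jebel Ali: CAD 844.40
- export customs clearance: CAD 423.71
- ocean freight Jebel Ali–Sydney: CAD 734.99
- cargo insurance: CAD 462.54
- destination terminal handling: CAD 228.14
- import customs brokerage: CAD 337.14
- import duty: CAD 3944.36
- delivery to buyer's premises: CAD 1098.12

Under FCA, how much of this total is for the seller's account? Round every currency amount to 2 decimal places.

Seller's account: CAD 111788.83

FCA: the seller delivers export-cleared goods to the carrier; the buyer bears costs from that point.
Seller's account: goods 110520.72 + inland to port 844.40 + export clearance 423.71 = 111788.83
Buyer's account: freight 734.99 + insurance 462.54 + destination terminal 228.14 + brokerage 337.14 + duty 3944.36 + delivery 1098.12 = 6805.29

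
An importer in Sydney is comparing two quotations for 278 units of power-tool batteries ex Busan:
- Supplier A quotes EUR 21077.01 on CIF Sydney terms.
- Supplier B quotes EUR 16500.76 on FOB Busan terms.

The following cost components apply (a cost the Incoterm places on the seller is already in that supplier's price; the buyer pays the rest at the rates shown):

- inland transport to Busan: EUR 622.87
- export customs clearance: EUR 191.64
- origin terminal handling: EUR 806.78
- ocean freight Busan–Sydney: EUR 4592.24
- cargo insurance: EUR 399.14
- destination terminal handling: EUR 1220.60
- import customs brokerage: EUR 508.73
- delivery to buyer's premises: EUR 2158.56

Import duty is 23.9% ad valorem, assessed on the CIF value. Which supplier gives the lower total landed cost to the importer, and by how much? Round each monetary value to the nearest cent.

Supplier A (CIF):
The CIF price already equals the CIF value: 21077.01
Import duty = 21077.01 × 23.9% = 5037.41
Buyer bears (A): 1220.60 + 508.73 + 2158.56 = 3887.89
Landed cost (A) = invoice 21077.01 + 3887.89 + duty 5037.41 = 30002.31
Supplier B (FOB):
CIF value = FOB price + freight + insurance = 16500.76 + 4592.24 + 399.14 = 21492.14
Import duty = 21492.14 × 23.9% = 5136.62
Buyer bears (B): 4592.24 + 399.14 + 1220.60 + 508.73 + 2158.56 = 8879.27
Landed cost (B) = invoice 16500.76 + 8879.27 + duty 5136.62 = 30516.65
Difference = |30002.31 − 30516.65| = 514.34

Supplier A is cheaper by EUR 514.34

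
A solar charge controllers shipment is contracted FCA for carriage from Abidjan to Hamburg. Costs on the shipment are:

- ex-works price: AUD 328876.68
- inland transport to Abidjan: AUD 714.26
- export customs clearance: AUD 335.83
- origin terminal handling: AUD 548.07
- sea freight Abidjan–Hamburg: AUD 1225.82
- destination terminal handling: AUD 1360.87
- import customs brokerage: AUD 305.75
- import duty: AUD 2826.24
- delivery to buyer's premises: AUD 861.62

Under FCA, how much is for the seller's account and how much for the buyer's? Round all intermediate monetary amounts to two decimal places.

FCA: the seller delivers export-cleared goods to the carrier; the buyer bears costs from that point.
Seller's account: goods 328876.68 + inland to port 714.26 + export clearance 335.83 = 329926.77
Buyer's account: origin terminal 548.07 + freight 1225.82 + destination terminal 1360.87 + brokerage 305.75 + duty 2826.24 + delivery 861.62 = 7128.37

Seller: AUD 329926.77; buyer: AUD 7128.37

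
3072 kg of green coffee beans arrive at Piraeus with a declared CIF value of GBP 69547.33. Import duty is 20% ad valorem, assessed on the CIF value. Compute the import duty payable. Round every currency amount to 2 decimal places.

Import duty = 69547.33 × 20% = 13909.47

Import duty: GBP 13909.47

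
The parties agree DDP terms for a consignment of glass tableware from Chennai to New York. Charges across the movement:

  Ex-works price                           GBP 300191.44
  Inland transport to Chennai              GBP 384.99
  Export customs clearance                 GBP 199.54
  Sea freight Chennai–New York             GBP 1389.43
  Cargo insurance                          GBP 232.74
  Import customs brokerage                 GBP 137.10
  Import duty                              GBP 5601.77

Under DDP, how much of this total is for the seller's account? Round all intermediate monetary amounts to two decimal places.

Seller's account: GBP 308137.01

DDP: the seller bears all costs including import duty.
Seller's account: goods 300191.44 + inland to port 384.99 + export clearance 199.54 + freight 1389.43 + insurance 232.74 + brokerage 137.10 + duty 5601.77 = 308137.01
Buyer's account: 0.00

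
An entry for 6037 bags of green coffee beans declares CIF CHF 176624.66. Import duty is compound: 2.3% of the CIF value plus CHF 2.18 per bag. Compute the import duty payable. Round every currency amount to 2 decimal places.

Import duty: CHF 17223.03

Ad valorem component: 176624.66 × 2.3% = 4062.37
Specific component: 6037 × 2.18 = 13160.66
Import duty = 4062.37 + 13160.66 = 17223.03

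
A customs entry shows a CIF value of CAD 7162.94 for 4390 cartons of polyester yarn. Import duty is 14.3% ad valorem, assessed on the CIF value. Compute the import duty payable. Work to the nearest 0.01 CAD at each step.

Import duty = 7162.94 × 14.3% = 1024.30

Import duty: CAD 1024.30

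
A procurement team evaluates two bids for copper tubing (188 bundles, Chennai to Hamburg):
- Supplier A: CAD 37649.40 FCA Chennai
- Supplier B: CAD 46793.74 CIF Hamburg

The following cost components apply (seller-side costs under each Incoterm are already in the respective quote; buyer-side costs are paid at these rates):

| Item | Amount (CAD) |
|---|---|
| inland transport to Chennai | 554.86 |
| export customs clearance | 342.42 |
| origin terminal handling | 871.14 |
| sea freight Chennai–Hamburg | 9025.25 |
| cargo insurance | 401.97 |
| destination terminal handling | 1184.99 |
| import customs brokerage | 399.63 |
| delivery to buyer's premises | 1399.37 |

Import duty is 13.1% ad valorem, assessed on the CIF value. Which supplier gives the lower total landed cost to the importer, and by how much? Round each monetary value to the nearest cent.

Supplier B is cheaper by CAD 1305.20

Supplier A (FCA):
CIF value = FCA price + origin terminal + freight + insurance = 37649.40 + 871.14 + 9025.25 + 401.97 = 47947.76
Import duty = 47947.76 × 13.1% = 6281.16
Buyer bears (A): 871.14 + 9025.25 + 401.97 + 1184.99 + 399.63 + 1399.37 = 13282.35
Landed cost (A) = invoice 37649.40 + 13282.35 + duty 6281.16 = 57212.91
Supplier B (CIF):
The CIF price already equals the CIF value: 46793.74
Import duty = 46793.74 × 13.1% = 6129.98
Buyer bears (B): 1184.99 + 399.63 + 1399.37 = 2983.99
Landed cost (B) = invoice 46793.74 + 2983.99 + duty 6129.98 = 55907.71
Difference = |57212.91 − 55907.71| = 1305.20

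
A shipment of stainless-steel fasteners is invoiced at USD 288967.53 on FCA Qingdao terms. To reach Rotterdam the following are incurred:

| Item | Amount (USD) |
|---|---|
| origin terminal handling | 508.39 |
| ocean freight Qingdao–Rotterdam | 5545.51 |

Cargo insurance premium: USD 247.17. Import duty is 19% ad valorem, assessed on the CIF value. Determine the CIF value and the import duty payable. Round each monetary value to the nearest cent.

CIF value: USD 295268.60; import duty: USD 56101.03

CIF = FCA price + pre-shipment costs + freight + insurance
CIF = 288967.53 + 508.39 + 5545.51 + 247.17 = 295268.60
Import duty = 295268.60 × 19% = 56101.03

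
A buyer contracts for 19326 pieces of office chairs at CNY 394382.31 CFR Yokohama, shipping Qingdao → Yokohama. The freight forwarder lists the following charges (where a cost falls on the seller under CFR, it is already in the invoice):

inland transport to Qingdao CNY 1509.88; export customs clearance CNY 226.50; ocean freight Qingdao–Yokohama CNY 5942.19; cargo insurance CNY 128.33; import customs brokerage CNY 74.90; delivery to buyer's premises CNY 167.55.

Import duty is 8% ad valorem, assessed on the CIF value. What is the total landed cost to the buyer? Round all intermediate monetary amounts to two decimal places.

Total landed cost: CNY 426313.94

CFR: the seller pays costs through ocean freight to the destination port, but not insurance.
Already in the invoice (seller's account under CFR): inland to port, export clearance, freight — exclude.
CIF value = CFR price + insurance = 394382.31 + 128.33 = 394510.64
Import duty = 394510.64 × 8% = 31560.85
Buyer bears: insurance 128.33 + brokerage 74.90 + delivery 167.55 + duty 31560.85 = 31931.63
Landed cost = invoice 394382.31 + 31931.63 = 426313.94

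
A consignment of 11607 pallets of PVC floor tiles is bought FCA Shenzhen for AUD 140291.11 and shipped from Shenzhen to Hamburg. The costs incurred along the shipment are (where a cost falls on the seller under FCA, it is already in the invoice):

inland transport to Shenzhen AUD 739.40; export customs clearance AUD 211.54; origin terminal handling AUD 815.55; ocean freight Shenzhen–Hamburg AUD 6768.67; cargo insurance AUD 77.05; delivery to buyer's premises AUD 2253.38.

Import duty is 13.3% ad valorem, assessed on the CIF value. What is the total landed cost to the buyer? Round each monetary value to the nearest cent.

FCA: the seller delivers export-cleared goods to the carrier; the buyer bears costs from that point.
Already in the invoice (seller's account under FCA): inland to port, export clearance — exclude.
CIF value = FCA price + origin terminal + freight + insurance = 140291.11 + 815.55 + 6768.67 + 77.05 = 147952.38
Import duty = 147952.38 × 13.3% = 19677.67
Buyer bears: origin terminal 815.55 + freight 6768.67 + insurance 77.05 + delivery 2253.38 + duty 19677.67 = 29592.32
Landed cost = invoice 140291.11 + 29592.32 = 169883.43

Total landed cost: AUD 169883.43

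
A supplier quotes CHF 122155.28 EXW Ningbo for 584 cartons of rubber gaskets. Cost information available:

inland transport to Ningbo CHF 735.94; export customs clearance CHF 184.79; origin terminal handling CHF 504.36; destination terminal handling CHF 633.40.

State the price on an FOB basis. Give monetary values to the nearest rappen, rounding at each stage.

FOB price: CHF 123580.37

Not relevant to the conversion: destination terminal — on the buyer under both terms; not part of either seller's price.
From EXW to FOB, the seller additionally bears: inland to port, export clearance, origin terminal.
FOB price = 122155.28 + 735.94 + 184.79 + 504.36 = 123580.37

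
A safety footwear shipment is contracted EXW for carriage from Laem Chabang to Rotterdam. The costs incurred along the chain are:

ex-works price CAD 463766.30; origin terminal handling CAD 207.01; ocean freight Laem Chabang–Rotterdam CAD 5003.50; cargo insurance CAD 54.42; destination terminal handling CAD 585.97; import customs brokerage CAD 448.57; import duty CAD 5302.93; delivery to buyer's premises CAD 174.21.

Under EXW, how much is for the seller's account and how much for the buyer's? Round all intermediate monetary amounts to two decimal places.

EXW: the seller makes goods available at their premises; the buyer bears all onward costs.
Seller's account: goods 463766.30 = 463766.30
Buyer's account: origin terminal 207.01 + freight 5003.50 + insurance 54.42 + destination terminal 585.97 + brokerage 448.57 + duty 5302.93 + delivery 174.21 = 11776.61

Seller: CAD 463766.30; buyer: CAD 11776.61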